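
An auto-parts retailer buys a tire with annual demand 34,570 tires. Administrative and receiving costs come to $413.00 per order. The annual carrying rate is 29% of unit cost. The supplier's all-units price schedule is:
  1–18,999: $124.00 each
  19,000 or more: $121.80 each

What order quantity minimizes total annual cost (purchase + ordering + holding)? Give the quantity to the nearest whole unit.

Q* ≈ 891 tires

Holding cost per unit per year at price C is H = 0.29·C.
For each price level, check whether its EOQ is feasible; otherwise the best quantity at that price is the breakpoint.
EOQ at $124.00 = 891.1 (feasible in tier 1): TC = 34,570×$124.00 + (34,570/891.1)×413 + (891.1/2)×0.29×$124.00 = $4,318,724.21.
EOQ at $121.80 = 899.1 < 19000, so use break Q=19000: TC = 34,570×$121.80 + (34,570/19000.0)×413 + (19000.0/2)×0.29×$121.80 = $4,546,936.44.
Lowest total cost is $4,318,724.21 at Q = 891.1.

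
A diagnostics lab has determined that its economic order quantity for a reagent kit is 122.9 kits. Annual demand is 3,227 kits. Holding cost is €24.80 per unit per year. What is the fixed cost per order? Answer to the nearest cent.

The basic EOQ model gives Q* = √(2DS/H); rearrange for the unknown.
From Q* = √(2DS/H): S = Q*²H / (2D) = 122.9² × 24.8 / (2 × 3,227) = 58.0399.

S ≈ €58.04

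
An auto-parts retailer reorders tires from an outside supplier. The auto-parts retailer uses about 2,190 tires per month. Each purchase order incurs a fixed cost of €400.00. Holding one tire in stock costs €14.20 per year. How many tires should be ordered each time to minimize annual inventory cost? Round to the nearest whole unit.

Annual demand D = 2,190 × 12 = 26,280.
EOQ = √(2DS / H) = √(2 × 26,280 × 400 / 14.2).
= √(21,024,000 / 14.2) = √1,480,563.3803 ≈ 1216.784.

Q* ≈ 1,217 tires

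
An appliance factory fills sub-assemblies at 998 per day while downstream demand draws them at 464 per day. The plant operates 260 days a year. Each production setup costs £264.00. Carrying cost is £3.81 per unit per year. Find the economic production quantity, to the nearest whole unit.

Annual demand D = 464 × 260 = 120,640.
Production build-up factor (1 − d/p) = 1 − 464/998 = 0.5351.
Q* = √(2DS / (H(1 − d/p))) = √(2 × 120,640 × 264 / (3.81 × 0.5351)).
= √(63,697,920 / 2.0386) ≈ 5589.781.

Q* ≈ 5,590 sub-assemblies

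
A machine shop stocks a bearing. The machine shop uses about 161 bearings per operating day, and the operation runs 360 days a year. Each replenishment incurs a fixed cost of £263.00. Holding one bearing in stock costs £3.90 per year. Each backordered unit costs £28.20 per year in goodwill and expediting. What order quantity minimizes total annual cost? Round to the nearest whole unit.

Q* ≈ 2,983 bearings

Annual demand D = 161 × 360 = 57,960.
With planned backorders, Q* = √(2DS/H) · √((H+B)/B).
√(2DS/H) = √(2 × 57,960 × 263 / 3.9) = 2795.920.
√((H+B)/B) = √((3.9+28.2)/28.2) = 1.0669.
Q* ≈ 2982.996.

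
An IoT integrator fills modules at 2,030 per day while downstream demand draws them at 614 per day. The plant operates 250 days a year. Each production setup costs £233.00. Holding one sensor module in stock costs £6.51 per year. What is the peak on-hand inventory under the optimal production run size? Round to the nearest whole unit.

Annual demand D = 614 × 250 = 153,500.
Production build-up factor (1 − d/p) = 1 − 614/2,030 = 0.6975.
Q* = √(2DS / (H(1 − d/p))) = √(2 × 153,500 × 233 / (6.51 × 0.6975)).
= √(71,531,000 / 4.541) ≈ 3968.926.
Maximum inventory = Q*(1 − d/p) = 3968.926 × 0.6975 ≈ 2768.473.

I_max ≈ 2,768 modules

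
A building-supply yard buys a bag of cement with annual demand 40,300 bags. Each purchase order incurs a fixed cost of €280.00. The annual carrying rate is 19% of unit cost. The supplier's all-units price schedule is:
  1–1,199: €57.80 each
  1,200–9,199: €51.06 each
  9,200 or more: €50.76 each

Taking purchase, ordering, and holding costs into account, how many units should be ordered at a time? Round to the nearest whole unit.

Q* ≈ 1,525 bags

Holding cost per unit per year at price C is H = 0.19·C.
Candidates are each tier's EOQ (if it falls in that tier) and each price-break quantity.
Tier 1 (€57.80): EOQ = 1433.5 exceeds tier's upper bound 1199, so this tier is dominated.
EOQ at €51.06 = 1525.2 (feasible in tier 2): TC = 40,300×€51.06 + (40,300/1525.2)×280 + (1525.2/2)×0.19×€51.06 = €2,072,514.66.
EOQ at €50.76 = 1529.7 < 9200, so use break Q=9200: TC = 40,300×€50.76 + (40,300/9200.0)×280 + (9200.0/2)×0.19×€50.76 = €2,091,218.76.
Lowest total cost is €2,072,514.66 at Q = 1525.2.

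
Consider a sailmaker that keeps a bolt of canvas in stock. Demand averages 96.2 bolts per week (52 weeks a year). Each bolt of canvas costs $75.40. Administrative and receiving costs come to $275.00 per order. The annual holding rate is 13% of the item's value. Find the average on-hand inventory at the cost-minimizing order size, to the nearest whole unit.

Average inventory ≈ 265 bolts

Annual demand D = 96.2 × 52 = 5,002.4.
Holding cost H = 0.13 × $75.40 = $9.8020 per unit per year.
EOQ = √(2DS/H) = √(2 × 5,002.4 × 275 / 9.802) ≈ 529.80.
Average inventory = Q*/2 ≈ 529.80 / 2 = 264.901.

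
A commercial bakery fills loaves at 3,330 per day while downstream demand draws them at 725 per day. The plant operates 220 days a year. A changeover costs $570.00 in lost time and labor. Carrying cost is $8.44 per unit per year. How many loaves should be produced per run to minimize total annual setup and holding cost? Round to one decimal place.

Q* ≈ 5,247.8 loaves

Annual demand D = 725 × 220 = 159,500.
Production build-up factor (1 − d/p) = 1 − 725/3,330 = 0.7823.
Q* = √(2DS / (H(1 − d/p))) = √(2 × 159,500 × 570 / (8.44 × 0.7823)).
= √(181,830,000 / 6.6025) ≈ 5247.830.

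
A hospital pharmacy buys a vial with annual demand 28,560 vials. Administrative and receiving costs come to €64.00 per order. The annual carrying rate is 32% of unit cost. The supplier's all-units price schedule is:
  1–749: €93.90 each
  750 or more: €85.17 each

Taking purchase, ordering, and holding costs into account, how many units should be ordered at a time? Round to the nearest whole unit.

Q* ≈ 750 vials

Holding cost per unit per year at price C is H = 0.32·C.
Candidates are each tier's EOQ (if it falls in that tier) and each price-break quantity.
EOQ at €93.90 = 348.8 (feasible in tier 1): TC = 28,560×€93.90 + (28,560/348.8)×64 + (348.8/2)×0.32×€93.90 = €2,692,264.74.
EOQ at €85.17 = 366.2 < 750, so use break Q=750: TC = 28,560×€85.17 + (28,560/750.0)×64 + (750.0/2)×0.32×€85.17 = €2,445,112.72.
Lowest total cost is €2,445,112.72 at Q = 750.0.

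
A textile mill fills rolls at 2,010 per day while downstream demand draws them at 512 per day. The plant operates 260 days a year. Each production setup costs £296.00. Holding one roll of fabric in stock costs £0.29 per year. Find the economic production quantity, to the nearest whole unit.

Annual demand D = 512 × 260 = 133,120.
Production build-up factor (1 − d/p) = 1 − 512/2,010 = 0.7453.
Q* = √(2DS / (H(1 − d/p))) = √(2 × 133,120 × 296 / (0.29 × 0.7453)).
= √(78,807,040 / 0.2161) ≈ 19095.262.

Q* ≈ 19,095 rolls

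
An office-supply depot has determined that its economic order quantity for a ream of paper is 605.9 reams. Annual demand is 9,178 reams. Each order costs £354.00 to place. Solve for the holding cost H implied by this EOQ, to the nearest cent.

H ≈ £17.70

The basic EOQ model gives Q* = √(2DS/H); rearrange for the unknown.
From Q* = √(2DS/H): H = 2DS / Q*² = 2 × 9,178 × 354 / 605.9² = 17.7003.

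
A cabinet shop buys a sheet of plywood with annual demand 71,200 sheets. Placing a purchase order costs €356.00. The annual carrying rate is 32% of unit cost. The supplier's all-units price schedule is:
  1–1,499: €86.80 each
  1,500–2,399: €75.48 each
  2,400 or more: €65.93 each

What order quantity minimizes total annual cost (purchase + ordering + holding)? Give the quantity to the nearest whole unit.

Holding cost per unit per year at price C is H = 0.32·C.
For each price level, check whether its EOQ is feasible; otherwise the best quantity at that price is the breakpoint.
EOQ at €86.80 = 1351.0 (feasible in tier 1): TC = 71,200×€86.80 + (71,200/1351.0)×356 + (1351.0/2)×0.32×€86.80 = €6,217,684.49.
EOQ at €75.48 = 1448.7 < 1500, so use break Q=1500: TC = 71,200×€75.48 + (71,200/1500.0)×356 + (1500.0/2)×0.32×€75.48 = €5,409,189.33.
EOQ at €65.93 = 1550.1 < 2400, so use break Q=2400: TC = 71,200×€65.93 + (71,200/2400.0)×356 + (2400.0/2)×0.32×€65.93 = €4,730,094.45.
Lowest total cost is €4,730,094.45 at Q = 2400.0.

Q* ≈ 2,400 sheets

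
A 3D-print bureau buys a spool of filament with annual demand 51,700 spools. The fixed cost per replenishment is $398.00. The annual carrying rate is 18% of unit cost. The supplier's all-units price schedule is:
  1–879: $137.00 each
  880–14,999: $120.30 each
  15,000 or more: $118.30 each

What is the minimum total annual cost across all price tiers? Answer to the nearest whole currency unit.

Holding cost per unit per year at price C is H = 0.18·C.
For each price level, check whether its EOQ is feasible; otherwise the best quantity at that price is the breakpoint.
Tier 1 ($137.00): EOQ = 1291.8 exceeds tier's upper bound 879, so this tier is dominated.
EOQ at $120.30 = 1378.6 (feasible in tier 2): TC = 51,700×$120.30 + (51,700/1378.6)×398 + (1378.6/2)×0.18×$120.30 = $6,249,361.82.
EOQ at $118.30 = 1390.2 < 15000, so use break Q=15000: TC = 51,700×$118.30 + (51,700/15000.0)×398 + (15000.0/2)×0.18×$118.30 = $6,277,186.77.
Lowest total cost among the candidates is at Q = 1378.6.

TC* ≈ $6,249,362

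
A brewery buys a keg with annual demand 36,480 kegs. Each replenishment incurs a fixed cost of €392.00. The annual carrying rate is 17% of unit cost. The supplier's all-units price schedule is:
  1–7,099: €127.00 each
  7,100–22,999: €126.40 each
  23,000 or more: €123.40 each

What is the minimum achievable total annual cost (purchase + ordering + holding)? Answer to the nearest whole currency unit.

Holding cost per unit per year at price C is H = 0.17·C.
Evaluate total cost at each tier's feasible EOQ or, if the EOQ is below the tier, at the tier's minimum quantity.
EOQ at €127.00 = 1151.0 (feasible in tier 1): TC = 36,480×€127.00 + (36,480/1151.0)×392 + (1151.0/2)×0.17×€127.00 = €4,657,809.16.
EOQ at €126.40 = 1153.7 < 7100, so use break Q=7100: TC = 36,480×€126.40 + (36,480/7100.0)×392 + (7100.0/2)×0.17×€126.40 = €4,689,368.51.
EOQ at €123.40 = 1167.6 < 23000, so use break Q=23000: TC = 36,480×€123.40 + (36,480/23000.0)×392 + (23000.0/2)×0.17×€123.40 = €4,743,500.75.
Lowest total cost among the candidates is at Q = 1151.0.

TC* ≈ €4,657,809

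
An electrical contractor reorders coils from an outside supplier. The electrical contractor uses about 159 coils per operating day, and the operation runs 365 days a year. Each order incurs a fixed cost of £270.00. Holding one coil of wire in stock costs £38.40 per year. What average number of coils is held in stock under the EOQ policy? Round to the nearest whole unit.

Annual demand D = 159 × 365 = 58,035.
The optimal lot size = √(2DS/H) = √(2 × 58,035 × 270 / 38.4) ≈ 903.39.
Average inventory = Q*/2 ≈ 903.39 / 2 = 451.696.

Average inventory ≈ 452 coils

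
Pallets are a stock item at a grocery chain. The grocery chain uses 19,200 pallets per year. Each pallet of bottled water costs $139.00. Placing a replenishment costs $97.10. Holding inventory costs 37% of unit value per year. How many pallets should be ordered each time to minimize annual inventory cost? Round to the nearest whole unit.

Q* ≈ 269 pallets

Holding cost H = 0.37 × $139.00 = $51.4300 per unit per year.
EOQ = √(2DS / H) = √(2 × 19,200 × 97.1 / 51.43).
= √(3,728,640 / 51.43) = √72,499.3195 ≈ 269.257.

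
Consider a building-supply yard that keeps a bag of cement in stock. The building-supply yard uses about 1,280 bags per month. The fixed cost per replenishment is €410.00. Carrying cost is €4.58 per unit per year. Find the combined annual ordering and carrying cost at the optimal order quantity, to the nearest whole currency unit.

Annual demand D = 1,280 × 12 = 15,360.
The optimal lot size = √(2DS/H) = √(2 × 15,360 × 410 / 4.58) ≈ 1658.33.
At the optimum the two cost components are equal, so total cost = 2·(Q*/2)H = Q*·H.
Minimum total = √(2DSH) = √(2 × 15,360 × 410 × 4.58) ≈ 7595.131.

TC* ≈ €7,595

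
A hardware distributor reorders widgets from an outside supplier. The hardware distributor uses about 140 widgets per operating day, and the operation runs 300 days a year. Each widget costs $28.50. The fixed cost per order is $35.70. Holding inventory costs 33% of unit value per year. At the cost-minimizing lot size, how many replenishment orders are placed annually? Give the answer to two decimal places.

N ≈ 74.38 orders per year

Annual demand D = 140 × 300 = 42,000.
Holding cost H = 0.33 × $28.50 = $9.4050 per unit per year.
EOQ = √(2DS/H) = √(2 × 42,000 × 35.7 / 9.405) ≈ 564.67.
Orders per year = D / Q* = 42,000 / 564.67 ≈ 74.380.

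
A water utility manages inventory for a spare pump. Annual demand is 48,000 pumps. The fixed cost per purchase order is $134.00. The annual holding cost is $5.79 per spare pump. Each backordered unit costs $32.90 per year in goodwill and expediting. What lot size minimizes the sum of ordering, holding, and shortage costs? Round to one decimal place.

Q* ≈ 1,616.4 pumps

With planned backorders, Q* = √(2DS/H) · √((H+B)/B).
√(2DS/H) = √(2 × 48,000 × 134 / 5.79) = 1490.557.
√((H+B)/B) = √((5.79+32.9)/32.9) = 1.0844.
Q* ≈ 1616.405.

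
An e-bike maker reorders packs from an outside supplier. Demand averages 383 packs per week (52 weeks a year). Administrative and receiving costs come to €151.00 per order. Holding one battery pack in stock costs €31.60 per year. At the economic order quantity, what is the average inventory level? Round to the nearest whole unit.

Annual demand D = 383 × 52 = 19,916.
The optimal lot size = √(2DS/H) = √(2 × 19,916 × 151 / 31.6) ≈ 436.28.
Average inventory = Q*/2 ≈ 436.28 / 2 = 218.138.

Average inventory ≈ 218 packs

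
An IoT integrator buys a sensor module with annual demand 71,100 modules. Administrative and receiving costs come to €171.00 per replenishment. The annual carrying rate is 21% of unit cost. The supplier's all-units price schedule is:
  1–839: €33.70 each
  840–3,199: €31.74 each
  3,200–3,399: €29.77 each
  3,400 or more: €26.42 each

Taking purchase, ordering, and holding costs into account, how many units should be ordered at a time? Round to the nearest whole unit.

Q* ≈ 3,400 modules

Holding cost per unit per year at price C is H = 0.21·C.
For each price level, check whether its EOQ is feasible; otherwise the best quantity at that price is the breakpoint.
Tier 1 (€33.70): EOQ = 1853.6 exceeds tier's upper bound 839, so this tier is dominated.
EOQ at €31.74 = 1910.0 (feasible in tier 2): TC = 71,100×€31.74 + (71,100/1910.0)×171 + (1910.0/2)×0.21×€31.74 = €2,269,444.95.
EOQ at €29.77 = 1972.2 < 3200, so use break Q=3200: TC = 71,100×€29.77 + (71,100/3200.0)×171 + (3200.0/2)×0.21×€29.77 = €2,130,449.13.
EOQ at €26.42 = 2093.5 < 3400, so use break Q=3400: TC = 71,100×€26.42 + (71,100/3400.0)×171 + (3400.0/2)×0.21×€26.42 = €1,891,469.85.
Lowest total cost is €1,891,469.85 at Q = 3400.0.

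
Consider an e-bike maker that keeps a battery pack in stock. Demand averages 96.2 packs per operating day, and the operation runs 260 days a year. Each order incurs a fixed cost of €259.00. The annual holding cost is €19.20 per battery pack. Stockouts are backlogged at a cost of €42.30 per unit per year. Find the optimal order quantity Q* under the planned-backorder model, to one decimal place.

Annual demand D = 96.2 × 260 = 25,012.
With planned backorders, Q* = √(2DS/H) · √((H+B)/B).
√(2DS/H) = √(2 × 25,012 × 259 / 19.2) = 821.464.
√((H+B)/B) = √((19.2+42.3)/42.3) = 1.2058.
Q* ≈ 990.503.

Q* ≈ 990.5 packs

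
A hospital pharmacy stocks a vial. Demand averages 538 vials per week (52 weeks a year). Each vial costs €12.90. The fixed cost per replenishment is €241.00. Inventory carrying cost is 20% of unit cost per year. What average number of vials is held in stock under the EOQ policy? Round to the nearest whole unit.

Average inventory ≈ 1,143 vials

Annual demand D = 538 × 52 = 27,976.
Holding cost H = 0.20 × €12.90 = €2.5800 per unit per year.
The optimal lot size = √(2DS/H) = √(2 × 27,976 × 241 / 2.58) ≈ 2286.16.
Average inventory = Q*/2 ≈ 2286.16 / 2 = 1143.080.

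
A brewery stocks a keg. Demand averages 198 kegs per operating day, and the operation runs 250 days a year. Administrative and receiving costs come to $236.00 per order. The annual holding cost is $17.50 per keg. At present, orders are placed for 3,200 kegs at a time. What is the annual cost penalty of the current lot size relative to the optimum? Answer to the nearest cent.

Extra cost ≈ $11,430.09 per year

Annual demand D = 198 × 250 = 49,500.
EOQ = √(2DS/H) = √(2 × 49,500 × 236 / 17.5) ≈ 1155.46.
Cost at Q* = (D/Q*)S + (Q*/2)H = √(2DSH) ≈ $20,220.53.
Cost at Q = 3,200: (49,500/3,200)×236 + (3,200/2)×17.5 = $3,650.62 + $28,000.00 = $31,650.62.
Excess = $31,650.62 − $20,220.53 = $11,430.09.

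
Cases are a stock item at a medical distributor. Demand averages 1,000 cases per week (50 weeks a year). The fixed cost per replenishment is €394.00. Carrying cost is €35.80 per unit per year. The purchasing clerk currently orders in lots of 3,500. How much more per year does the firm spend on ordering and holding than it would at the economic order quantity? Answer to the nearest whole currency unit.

Annual demand D = 1,000 × 50 = 50,000.
EOQ = √(2DS/H) = √(2 × 50,000 × 394 / 35.8) ≈ 1049.08.
Cost at Q* = (D/Q*)S + (Q*/2)H = √(2DSH) ≈ €37,556.89.
Cost at Q = 3,500: (50,000/3,500)×394 + (3,500/2)×35.8 = €5,628.57 + €62,650.00 = €68,278.57.
Excess = €68,278.57 − €37,556.89 = €30,721.68.

Extra cost ≈ €30,722 per year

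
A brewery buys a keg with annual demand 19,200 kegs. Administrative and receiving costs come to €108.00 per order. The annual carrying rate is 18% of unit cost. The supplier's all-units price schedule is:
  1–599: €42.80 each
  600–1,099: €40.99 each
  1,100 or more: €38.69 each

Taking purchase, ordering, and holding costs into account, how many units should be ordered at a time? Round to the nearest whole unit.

Q* ≈ 1,100 kegs

Holding cost per unit per year at price C is H = 0.18·C.
Candidates are each tier's EOQ (if it falls in that tier) and each price-break quantity.
Tier 1 (€42.80): EOQ = 733.7 exceeds tier's upper bound 599, so this tier is dominated.
EOQ at €40.99 = 749.7 (feasible in tier 2): TC = 19,200×€40.99 + (19,200/749.7)×108 + (749.7/2)×0.18×€40.99 = €792,539.62.
EOQ at €38.69 = 771.7 < 1100, so use break Q=1100: TC = 19,200×€38.69 + (19,200/1100.0)×108 + (1100.0/2)×0.18×€38.69 = €748,563.40.
Lowest total cost is €748,563.40 at Q = 1100.0.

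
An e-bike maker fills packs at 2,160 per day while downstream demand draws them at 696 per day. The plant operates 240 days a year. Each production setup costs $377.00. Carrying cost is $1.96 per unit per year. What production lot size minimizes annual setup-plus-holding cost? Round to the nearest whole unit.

Q* ≈ 9,737 packs

Annual demand D = 696 × 240 = 167,040.
Production build-up factor (1 − d/p) = 1 − 696/2,160 = 0.6778.
Q* = √(2DS / (H(1 − d/p))) = √(2 × 167,040 × 377 / (1.96 × 0.6778)).
= √(125,948,160 / 1.3284) ≈ 9736.979.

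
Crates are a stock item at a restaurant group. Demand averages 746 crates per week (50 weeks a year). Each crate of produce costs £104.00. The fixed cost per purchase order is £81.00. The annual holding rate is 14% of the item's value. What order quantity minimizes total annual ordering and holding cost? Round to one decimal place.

Annual demand D = 746 × 50 = 37,300.
Holding cost H = 0.14 × £104.00 = £14.5600 per unit per year.
EOQ = √(2DS / H) = √(2 × 37,300 × 81 / 14.56).
= √(6,042,600 / 14.56) = √415,013.7363 ≈ 644.216.

Q* ≈ 644.2 crates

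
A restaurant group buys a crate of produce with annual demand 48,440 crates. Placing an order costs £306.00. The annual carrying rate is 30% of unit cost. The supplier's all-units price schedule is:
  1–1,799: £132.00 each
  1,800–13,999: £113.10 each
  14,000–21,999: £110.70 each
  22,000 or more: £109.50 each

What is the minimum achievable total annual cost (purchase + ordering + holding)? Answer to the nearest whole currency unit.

TC* ≈ £5,517,336

Holding cost per unit per year at price C is H = 0.30·C.
For each price level, check whether its EOQ is feasible; otherwise the best quantity at that price is the breakpoint.
EOQ at £132.00 = 865.2 (feasible in tier 1): TC = 48,440×£132.00 + (48,440/865.2)×306 + (865.2/2)×0.30×£132.00 = £6,428,343.00.
EOQ at £113.10 = 934.7 < 1800, so use break Q=1800: TC = 48,440×£113.10 + (48,440/1800.0)×306 + (1800.0/2)×0.30×£113.10 = £5,517,335.80.
EOQ at £110.70 = 944.8 < 14000, so use break Q=14000: TC = 48,440×£110.70 + (48,440/14000.0)×306 + (14000.0/2)×0.30×£110.70 = £5,595,836.76.
EOQ at £109.50 = 950.0 < 22000, so use break Q=22000: TC = 48,440×£109.50 + (48,440/22000.0)×306 + (22000.0/2)×0.30×£109.50 = £5,666,203.76.
Lowest total cost among the candidates is at Q = 1800.0.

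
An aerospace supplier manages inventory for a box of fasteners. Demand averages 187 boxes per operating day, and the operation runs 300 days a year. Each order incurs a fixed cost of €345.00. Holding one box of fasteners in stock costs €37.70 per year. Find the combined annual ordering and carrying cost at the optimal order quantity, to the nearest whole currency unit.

TC* ≈ €38,201

Annual demand D = 187 × 300 = 56,100.
Q* = √(2DS/H) = √(2 × 56,100 × 345 / 37.7) ≈ 1013.29.
At the optimum the two cost components are equal, so total cost = 2·(Q*/2)H = Q*·H.
Minimum total = √(2DSH) = √(2 × 56,100 × 345 × 37.7) ≈ 38201.169.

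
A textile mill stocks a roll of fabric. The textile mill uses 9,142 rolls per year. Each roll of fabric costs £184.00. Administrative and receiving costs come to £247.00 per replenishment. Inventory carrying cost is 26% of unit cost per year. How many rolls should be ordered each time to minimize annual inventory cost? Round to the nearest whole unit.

Holding cost H = 0.26 × £184.00 = £47.8400 per unit per year.
EOQ = √(2DS / H) = √(2 × 9,142 × 247 / 47.84).
= √(4,516,148 / 47.84) = √94,401.087 ≈ 307.248.

Q* ≈ 307 rolls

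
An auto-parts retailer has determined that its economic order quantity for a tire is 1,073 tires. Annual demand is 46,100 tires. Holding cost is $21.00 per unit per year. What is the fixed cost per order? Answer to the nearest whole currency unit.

Invert the EOQ relation Q*² = 2DS/H.
From Q* = √(2DS/H): S = Q*²H / (2D) = 1,073² × 21 / (2 × 46,100) = 262.2333.

S ≈ $262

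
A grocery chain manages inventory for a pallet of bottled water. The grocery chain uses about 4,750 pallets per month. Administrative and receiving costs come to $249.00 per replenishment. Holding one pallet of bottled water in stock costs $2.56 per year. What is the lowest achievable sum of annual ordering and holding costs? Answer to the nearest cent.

Annual demand D = 4,750 × 12 = 57,000.
Q* = √(2DS/H) = √(2 × 57,000 × 249 / 2.56) ≈ 3329.91.
At Q*, ordering cost (D/Q*)S equals holding cost (Q*/2)H, each = √(DSH/2).
Minimum total = √(2DSH) = √(2 × 57,000 × 249 × 2.56) ≈ 8524.562.

TC* ≈ $8,524.56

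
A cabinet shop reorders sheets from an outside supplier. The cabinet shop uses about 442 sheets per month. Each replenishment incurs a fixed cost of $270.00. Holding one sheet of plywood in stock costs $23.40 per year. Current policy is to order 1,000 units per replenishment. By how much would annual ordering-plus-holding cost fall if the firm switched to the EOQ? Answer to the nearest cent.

Annual demand D = 442 × 12 = 5,304.
EOQ = √(2DS/H) = √(2 × 5,304 × 270 / 23.4) ≈ 349.86.
Cost at Q* = (D/Q*)S + (Q*/2)H = √(2DSH) ≈ $8,186.66.
Cost at Q = 1,000: (5,304/1,000)×270 + (1,000/2)×23.4 = $1,432.08 + $11,700.00 = $13,132.08.
Excess = $13,132.08 − $8,186.66 = $4,945.42.

Extra cost ≈ $4,945.42 per year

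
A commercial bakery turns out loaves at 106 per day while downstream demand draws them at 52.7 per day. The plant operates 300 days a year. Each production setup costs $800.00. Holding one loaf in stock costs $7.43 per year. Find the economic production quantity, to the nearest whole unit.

Annual demand D = 52.7 × 300 = 15,810.
Production build-up factor (1 − d/p) = 1 − 52.7/106 = 0.5028.
Q* = √(2DS / (H(1 − d/p))) = √(2 × 15,810 × 800 / (7.43 × 0.5028)).
= √(25,296,000 / 3.736) ≈ 2602.081.

Q* ≈ 2,602 loaves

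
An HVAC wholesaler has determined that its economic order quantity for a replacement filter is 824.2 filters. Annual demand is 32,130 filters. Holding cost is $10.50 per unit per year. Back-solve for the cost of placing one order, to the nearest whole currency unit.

S ≈ $111

Squaring Q* = √(2DS/H) gives Q*² = 2DS/H.
From Q* = √(2DS/H): S = Q*²H / (2D) = 824.2² × 10.5 / (2 × 32,130) = 110.9977.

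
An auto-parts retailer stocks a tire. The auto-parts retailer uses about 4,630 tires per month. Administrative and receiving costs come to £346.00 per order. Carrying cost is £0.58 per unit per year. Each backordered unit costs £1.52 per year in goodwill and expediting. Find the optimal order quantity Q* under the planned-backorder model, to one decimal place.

Annual demand D = 4,630 × 12 = 55,560.
With planned backorders, Q* = √(2DS/H) · √((H+B)/B).
√(2DS/H) = √(2 × 55,560 × 346 / 0.58) = 8141.795.
√((H+B)/B) = √((0.58+1.52)/1.52) = 1.1754.
Q* ≈ 9569.914.

Q* ≈ 9,569.9 tires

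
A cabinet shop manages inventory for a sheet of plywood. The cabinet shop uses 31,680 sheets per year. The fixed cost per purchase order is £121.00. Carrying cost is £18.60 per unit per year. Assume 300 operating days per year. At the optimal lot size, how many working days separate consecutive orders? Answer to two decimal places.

Q* = √(2DS/H) = √(2 × 31,680 × 121 / 18.6) ≈ 642.01.
Cycle time = Q*/D × 300 = 642.01 / 31,680 × 300 ≈ 6.080 days.

T ≈ 6.08 days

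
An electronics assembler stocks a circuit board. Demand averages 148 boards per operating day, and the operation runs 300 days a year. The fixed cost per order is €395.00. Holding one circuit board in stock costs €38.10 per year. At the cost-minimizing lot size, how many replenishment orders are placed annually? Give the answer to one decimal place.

Annual demand D = 148 × 300 = 44,400.
EOQ = √(2DS/H) = √(2 × 44,400 × 395 / 38.1) ≈ 959.49.
Orders per year = D / Q* = 44,400 / 959.49 ≈ 46.274.

N ≈ 46.3 orders per year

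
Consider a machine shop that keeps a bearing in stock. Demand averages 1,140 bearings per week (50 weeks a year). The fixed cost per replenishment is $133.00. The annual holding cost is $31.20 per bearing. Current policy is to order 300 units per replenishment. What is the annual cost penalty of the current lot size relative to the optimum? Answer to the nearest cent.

Annual demand D = 1,140 × 50 = 57,000.
EOQ = √(2DS/H) = √(2 × 57,000 × 133 / 31.2) ≈ 697.11.
Cost at Q* = (D/Q*)S + (Q*/2)H = √(2DSH) ≈ $21,749.81.
Cost at Q = 300: (57,000/300)×133 + (300/2)×31.2 = $25,270.00 + $4,680.00 = $29,950.00.
Excess = $29,950.00 − $21,749.81 = $8,200.19.

Extra cost ≈ $8,200.19 per year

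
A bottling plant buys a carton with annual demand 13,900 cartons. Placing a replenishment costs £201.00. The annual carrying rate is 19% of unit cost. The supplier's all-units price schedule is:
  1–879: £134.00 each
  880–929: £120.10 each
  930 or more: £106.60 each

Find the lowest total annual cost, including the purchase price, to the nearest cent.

Holding cost per unit per year at price C is H = 0.19·C.
Evaluate total cost at each tier's feasible EOQ or, if the EOQ is below the tier, at the tier's minimum quantity.
EOQ at £134.00 = 468.5 (feasible in tier 1): TC = 13,900×£134.00 + (13,900/468.5)×201 + (468.5/2)×0.19×£134.00 = £1,874,527.51.
EOQ at £120.10 = 494.8 < 880, so use break Q=880: TC = 13,900×£120.10 + (13,900/880.0)×201 + (880.0/2)×0.19×£120.10 = £1,682,605.25.
EOQ at £106.60 = 525.2 < 930, so use break Q=930: TC = 13,900×£106.60 + (13,900/930.0)×201 + (930.0/2)×0.19×£106.60 = £1,494,162.30.
Lowest total cost among the candidates is at Q = 930.0.

TC* ≈ £1,494,162.30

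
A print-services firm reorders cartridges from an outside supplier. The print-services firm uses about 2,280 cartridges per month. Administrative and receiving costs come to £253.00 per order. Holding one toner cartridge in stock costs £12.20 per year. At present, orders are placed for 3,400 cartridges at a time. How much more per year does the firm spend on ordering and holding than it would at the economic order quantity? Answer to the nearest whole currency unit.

Annual demand D = 2,280 × 12 = 27,360.
EOQ = √(2DS/H) = √(2 × 27,360 × 253 / 12.2) ≈ 1065.25.
Cost at Q* = (D/Q*)S + (Q*/2)H = √(2DSH) ≈ £12,996.11.
Cost at Q = 3,400: (27,360/3,400)×253 + (3,400/2)×12.2 = £2,035.91 + £20,740.00 = £22,775.91.
Excess = £22,775.91 − £12,996.11 = £9,779.80.

Extra cost ≈ £9,780 per year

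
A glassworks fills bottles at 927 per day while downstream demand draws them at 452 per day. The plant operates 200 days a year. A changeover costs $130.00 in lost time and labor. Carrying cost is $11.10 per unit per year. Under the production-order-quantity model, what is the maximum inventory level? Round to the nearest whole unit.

I_max ≈ 1,042 bottles

Annual demand D = 452 × 200 = 90,400.
Production build-up factor (1 − d/p) = 1 − 452/927 = 0.5124.
Q* = √(2DS / (H(1 − d/p))) = √(2 × 90,400 × 130 / (11.1 × 0.5124)).
= √(23,504,000 / 5.6877) ≈ 2032.837.
Maximum inventory = Q*(1 − d/p) = 2032.837 × 0.5124 ≈ 1041.637.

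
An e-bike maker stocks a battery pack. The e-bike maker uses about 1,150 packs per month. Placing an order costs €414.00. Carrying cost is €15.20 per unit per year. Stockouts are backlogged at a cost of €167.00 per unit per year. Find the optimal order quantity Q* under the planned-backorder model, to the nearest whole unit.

Q* ≈ 906 packs

Annual demand D = 1,150 × 12 = 13,800.
With planned backorders, Q* = √(2DS/H) · √((H+B)/B).
√(2DS/H) = √(2 × 13,800 × 414 / 15.2) = 867.028.
√((H+B)/B) = √((15.2+167)/167) = 1.0445.
Q* ≈ 905.626.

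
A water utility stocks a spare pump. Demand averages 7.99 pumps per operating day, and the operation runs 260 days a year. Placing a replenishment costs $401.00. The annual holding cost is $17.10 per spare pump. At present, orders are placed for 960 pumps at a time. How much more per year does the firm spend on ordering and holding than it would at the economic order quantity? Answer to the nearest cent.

Annual demand D = 7.99 × 260 = 2,077.4.
EOQ = √(2DS/H) = √(2 × 2,077.4 × 401 / 17.1) ≈ 312.14.
Cost at Q* = (D/Q*)S + (Q*/2)H = √(2DSH) ≈ $5,337.59.
Cost at Q = 960: (2,077.4/960)×401 + (960/2)×17.1 = $867.75 + $8,208.00 = $9,075.75.
Excess = $9,075.75 − $5,337.59 = $3,738.16.

Extra cost ≈ $3,738.16 per year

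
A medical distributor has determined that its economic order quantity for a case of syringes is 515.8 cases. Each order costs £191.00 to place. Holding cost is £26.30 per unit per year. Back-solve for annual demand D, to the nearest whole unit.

Squaring Q* = √(2DS/H) gives Q*² = 2DS/H.
From Q* = √(2DS/H): D = Q*²H / (2S) = 515.8² × 26.3 / (2 × 191) = 18317.030.

D ≈ 18,317 cases per year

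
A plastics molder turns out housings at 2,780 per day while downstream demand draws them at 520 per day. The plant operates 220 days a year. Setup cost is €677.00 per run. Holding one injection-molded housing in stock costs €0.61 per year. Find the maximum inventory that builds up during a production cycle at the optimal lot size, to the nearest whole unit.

I_max ≈ 14,368 housings

Annual demand D = 520 × 220 = 114,400.
Production build-up factor (1 − d/p) = 1 − 520/2,780 = 0.8129.
Q* = √(2DS / (H(1 − d/p))) = √(2 × 114,400 × 677 / (0.61 × 0.8129)).
= √(154,897,600 / 0.4959) ≈ 17673.624.
Maximum inventory = Q*(1 − d/p) = 17673.624 × 0.8129 ≈ 14367.766.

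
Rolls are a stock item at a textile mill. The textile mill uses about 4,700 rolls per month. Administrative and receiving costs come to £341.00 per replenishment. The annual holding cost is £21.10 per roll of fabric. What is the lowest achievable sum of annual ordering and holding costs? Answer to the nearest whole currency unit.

TC* ≈ £28,489

Annual demand D = 4,700 × 12 = 56,400.
EOQ = √(2DS/H) = √(2 × 56,400 × 341 / 21.1) ≈ 1350.18.
At the optimum the two cost components are equal, so total cost = 2·(Q*/2)H = Q*·H.
Minimum total = √(2DSH) = √(2 × 56,400 × 341 × 21.1) ≈ 28488.722.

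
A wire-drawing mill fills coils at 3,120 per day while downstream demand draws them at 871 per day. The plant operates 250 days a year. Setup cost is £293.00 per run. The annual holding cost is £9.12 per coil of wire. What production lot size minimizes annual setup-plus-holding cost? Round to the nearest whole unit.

Annual demand D = 871 × 250 = 217,750.
Production build-up factor (1 − d/p) = 1 − 871/3,120 = 0.7208.
Q* = √(2DS / (H(1 − d/p))) = √(2 × 217,750 × 293 / (9.12 × 0.7208)).
= √(127,601,500 / 6.574) ≈ 4405.681.

Q* ≈ 4,406 coils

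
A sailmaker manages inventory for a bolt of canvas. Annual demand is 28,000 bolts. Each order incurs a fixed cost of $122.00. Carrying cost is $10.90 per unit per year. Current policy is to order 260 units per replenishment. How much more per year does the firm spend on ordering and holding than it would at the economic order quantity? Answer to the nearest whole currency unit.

EOQ = √(2DS/H) = √(2 × 28,000 × 122 / 10.9) ≈ 791.70.
Cost at Q* = (D/Q*)S + (Q*/2)H = √(2DSH) ≈ $8,629.53.
Cost at Q = 260: (28,000/260)×122 + (260/2)×10.9 = $13,138.46 + $1,417.00 = $14,555.46.
Excess = $14,555.46 − $8,629.53 = $5,925.93.

Extra cost ≈ $5,926 per year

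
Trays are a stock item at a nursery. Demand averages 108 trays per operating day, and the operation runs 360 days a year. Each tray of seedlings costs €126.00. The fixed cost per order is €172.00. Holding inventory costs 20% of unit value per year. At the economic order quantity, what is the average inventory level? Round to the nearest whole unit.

Average inventory ≈ 364 trays

Annual demand D = 108 × 360 = 38,880.
Holding cost H = 0.20 × €126.00 = €25.2000 per unit per year.
Q* = √(2DS/H) = √(2 × 38,880 × 172 / 25.2) ≈ 728.52.
Average inventory = Q*/2 ≈ 728.52 / 2 = 364.261.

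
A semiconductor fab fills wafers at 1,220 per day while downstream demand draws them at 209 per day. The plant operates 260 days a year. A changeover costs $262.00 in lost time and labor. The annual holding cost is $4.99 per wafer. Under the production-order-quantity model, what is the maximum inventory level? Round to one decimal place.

I_max ≈ 2,174.6 wafers

Annual demand D = 209 × 260 = 54,340.
Production build-up factor (1 − d/p) = 1 − 209/1,220 = 0.8287.
Q* = √(2DS / (H(1 − d/p))) = √(2 × 54,340 × 262 / (4.99 × 0.8287)).
= √(28,474,160 / 4.1352) ≈ 2624.095.
Maximum inventory = Q*(1 − d/p) = 2624.095 × 0.8287 ≈ 2174.557.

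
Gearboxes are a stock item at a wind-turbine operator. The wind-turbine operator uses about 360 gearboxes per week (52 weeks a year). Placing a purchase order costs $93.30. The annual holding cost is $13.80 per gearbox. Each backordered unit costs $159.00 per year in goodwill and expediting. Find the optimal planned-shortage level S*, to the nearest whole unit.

Annual demand D = 360 × 52 = 18,720.
With planned backorders, Q* = √(2DS/H) · √((H+B)/B).
√(2DS/H) = √(2 × 18,720 × 93.3 / 13.8) = 503.117.
√((H+B)/B) = √((13.8+159)/159) = 1.0425.
Q* ≈ 524.496.
S* = Q* · H/(H+B) = 524.496 × 13.8/172.8 ≈ 41.887.

S* ≈ 42 gearboxes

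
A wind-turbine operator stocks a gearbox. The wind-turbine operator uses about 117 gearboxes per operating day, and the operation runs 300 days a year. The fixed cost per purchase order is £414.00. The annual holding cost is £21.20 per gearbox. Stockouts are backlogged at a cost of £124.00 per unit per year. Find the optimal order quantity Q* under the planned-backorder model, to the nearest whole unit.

Annual demand D = 117 × 300 = 35,100.
With planned backorders, Q* = √(2DS/H) · √((H+B)/B).
√(2DS/H) = √(2 × 35,100 × 414 / 21.2) = 1170.849.
√((H+B)/B) = √((21.2+124)/124) = 1.0821.
Q* ≈ 1266.990.

Q* ≈ 1,267 gearboxes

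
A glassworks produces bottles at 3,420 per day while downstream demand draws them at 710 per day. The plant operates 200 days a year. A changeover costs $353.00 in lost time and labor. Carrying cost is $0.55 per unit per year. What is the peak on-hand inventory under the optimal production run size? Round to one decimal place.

Annual demand D = 710 × 200 = 142,000.
Production build-up factor (1 − d/p) = 1 − 710/3,420 = 0.7924.
Q* = √(2DS / (H(1 − d/p))) = √(2 × 142,000 × 353 / (0.55 × 0.7924)).
= √(100,252,000 / 0.4358) ≈ 15166.787.
Maximum inventory = Q*(1 − d/p) = 15166.787 × 0.7924 ≈ 12018.126.

I_max ≈ 12,018.1 bottles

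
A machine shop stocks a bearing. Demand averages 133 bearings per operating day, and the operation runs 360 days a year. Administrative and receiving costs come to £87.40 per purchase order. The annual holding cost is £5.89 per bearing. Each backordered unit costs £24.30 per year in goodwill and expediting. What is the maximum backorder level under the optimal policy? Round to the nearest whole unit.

Annual demand D = 133 × 360 = 47,880.
With planned backorders, Q* = √(2DS/H) · √((H+B)/B).
√(2DS/H) = √(2 × 47,880 × 87.4 / 5.89) = 1192.038.
√((H+B)/B) = √((5.89+24.3)/24.3) = 1.1146.
Q* ≈ 1328.674.
S* = Q* · H/(H+B) = 1328.674 × 5.89/30.19 ≈ 259.221.

S* ≈ 259 bearings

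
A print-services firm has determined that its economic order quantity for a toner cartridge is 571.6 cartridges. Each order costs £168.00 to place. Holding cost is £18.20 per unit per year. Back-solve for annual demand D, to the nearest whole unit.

Invert the EOQ relation Q*² = 2DS/H.
From Q* = √(2DS/H): D = Q*²H / (2S) = 571.6² × 18.2 / (2 × 168) = 17697.689.

D ≈ 17,698 cartridges per year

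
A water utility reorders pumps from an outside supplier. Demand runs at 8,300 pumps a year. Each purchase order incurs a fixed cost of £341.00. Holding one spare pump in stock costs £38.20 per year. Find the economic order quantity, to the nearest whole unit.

Q* ≈ 385 pumps

EOQ = √(2DS / H) = √(2 × 8,300 × 341 / 38.2).
= √(5,660,600 / 38.2) = √148,183.2461 ≈ 384.946.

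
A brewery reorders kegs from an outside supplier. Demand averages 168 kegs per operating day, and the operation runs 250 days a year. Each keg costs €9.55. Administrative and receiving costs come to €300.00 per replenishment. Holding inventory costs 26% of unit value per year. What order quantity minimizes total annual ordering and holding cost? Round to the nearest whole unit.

Annual demand D = 168 × 250 = 42,000.
Holding cost H = 0.26 × €9.55 = €2.4830 per unit per year.
EOQ = √(2DS / H) = √(2 × 42,000 × 300 / 2.483).
= √(25,200,000 / 2.483) = √10,149,013.2904 ≈ 3185.752.

Q* ≈ 3,186 kegs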